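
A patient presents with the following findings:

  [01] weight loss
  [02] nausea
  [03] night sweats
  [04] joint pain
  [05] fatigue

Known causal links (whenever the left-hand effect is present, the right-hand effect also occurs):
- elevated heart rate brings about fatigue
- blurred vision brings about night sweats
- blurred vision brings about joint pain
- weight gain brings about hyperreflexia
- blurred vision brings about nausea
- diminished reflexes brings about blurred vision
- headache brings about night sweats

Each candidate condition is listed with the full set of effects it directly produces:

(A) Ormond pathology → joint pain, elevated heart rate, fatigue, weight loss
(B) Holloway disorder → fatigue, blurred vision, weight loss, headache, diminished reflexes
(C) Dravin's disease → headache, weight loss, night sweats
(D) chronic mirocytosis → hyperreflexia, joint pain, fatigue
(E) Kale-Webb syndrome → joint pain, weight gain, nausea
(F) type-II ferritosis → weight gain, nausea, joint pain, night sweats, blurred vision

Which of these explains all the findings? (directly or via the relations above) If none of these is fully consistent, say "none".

B

For each candidate, compare predicted effects to what was observed:
(A) Ormond pathology — weight loss +; nausea -; night sweats -; joint pain +; fatigue +
(B) Holloway disorder — accounts for every observation (nausea via blurred vision → nausea)
(C) Dravin's disease — does not account for nausea, joint pain, fatigue
(D) chronic mirocytosis — does not account for weight loss, nausea, night sweats
(E) Kale-Webb syndrome — weight loss -; nausea +; night sweats -; joint pain +; fatigue -
(F) type-II ferritosis — weight loss -; nausea +; night sweats +; joint pain +; fatigue -
(B) is the only candidate with no mismatches.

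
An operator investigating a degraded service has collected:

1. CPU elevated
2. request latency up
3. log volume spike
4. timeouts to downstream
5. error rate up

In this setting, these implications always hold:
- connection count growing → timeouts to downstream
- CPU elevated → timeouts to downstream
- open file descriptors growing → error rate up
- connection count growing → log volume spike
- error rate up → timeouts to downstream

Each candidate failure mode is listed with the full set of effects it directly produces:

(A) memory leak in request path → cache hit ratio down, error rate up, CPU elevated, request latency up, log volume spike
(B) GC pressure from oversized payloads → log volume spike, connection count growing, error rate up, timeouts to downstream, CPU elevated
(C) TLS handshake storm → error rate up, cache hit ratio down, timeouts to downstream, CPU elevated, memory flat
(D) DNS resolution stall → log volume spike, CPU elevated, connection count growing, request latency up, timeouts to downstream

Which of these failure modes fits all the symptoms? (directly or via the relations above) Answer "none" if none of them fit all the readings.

A

For each candidate, compare predicted effects to what was observed:
(A) memory leak in request path — CPU elevated +; request latency up +; log volume spike +; timeouts to downstream + (by error rate up → timeouts to downstream); error rate up +
(B) GC pressure from oversized payloads — does not account for request latency up
(C) TLS handshake storm — does not account for request latency up, log volume spike
(D) DNS resolution stall — does not account for error rate up
(A) is the only candidate with no mismatches.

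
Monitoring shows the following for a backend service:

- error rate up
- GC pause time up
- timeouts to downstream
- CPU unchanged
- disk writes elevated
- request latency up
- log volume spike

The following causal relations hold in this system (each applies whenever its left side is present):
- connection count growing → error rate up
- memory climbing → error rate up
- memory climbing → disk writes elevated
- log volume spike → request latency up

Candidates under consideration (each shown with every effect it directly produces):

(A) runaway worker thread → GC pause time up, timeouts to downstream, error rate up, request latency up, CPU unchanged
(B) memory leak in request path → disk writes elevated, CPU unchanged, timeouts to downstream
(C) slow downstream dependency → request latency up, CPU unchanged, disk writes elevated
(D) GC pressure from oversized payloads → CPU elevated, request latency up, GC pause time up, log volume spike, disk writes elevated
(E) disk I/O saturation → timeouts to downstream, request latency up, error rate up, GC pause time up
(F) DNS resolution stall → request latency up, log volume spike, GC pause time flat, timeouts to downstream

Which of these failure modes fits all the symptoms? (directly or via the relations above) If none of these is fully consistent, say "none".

none

Per-candidate check:
(A) runaway worker thread — does not account for disk writes elevated, log volume spike
(B) memory leak in request path — does not account for error rate up, GC pause time up, request latency up, log volume spike
(C) slow downstream dependency — error rate up miss; GC pause time up miss; timeouts to downstream miss; CPU unchanged match; disk writes elevated match; request latency up match; log volume spike miss
(D) GC pressure from oversized payloads — fails on error rate up, timeouts to downstream, CPU unchanged (predicts CPU elevated, not CPU unchanged)
(E) disk I/O saturation — error rate up match; GC pause time up match; timeouts to downstream match; CPU unchanged miss; disk writes elevated miss; request latency up match; log volume spike miss
(F) DNS resolution stall — error rate up miss; GC pause time up miss; timeouts to downstream match; CPU unchanged miss; disk writes elevated miss; request latency up match; log volume spike match
None of the listed candidates fits everything.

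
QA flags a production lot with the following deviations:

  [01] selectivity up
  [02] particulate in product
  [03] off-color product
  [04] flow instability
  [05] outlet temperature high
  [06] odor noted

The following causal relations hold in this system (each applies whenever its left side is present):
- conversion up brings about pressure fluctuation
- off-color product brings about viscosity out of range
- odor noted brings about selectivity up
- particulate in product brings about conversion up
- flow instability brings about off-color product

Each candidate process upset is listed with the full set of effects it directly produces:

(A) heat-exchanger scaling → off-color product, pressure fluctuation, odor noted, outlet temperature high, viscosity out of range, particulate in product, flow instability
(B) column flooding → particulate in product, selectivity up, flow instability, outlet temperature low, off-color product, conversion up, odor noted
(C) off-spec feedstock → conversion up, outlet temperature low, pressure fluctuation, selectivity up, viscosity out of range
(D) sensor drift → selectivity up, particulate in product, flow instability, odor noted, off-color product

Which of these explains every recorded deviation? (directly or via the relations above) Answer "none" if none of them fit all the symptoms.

A

Per-candidate check:
(A) heat-exchanger scaling — selectivity up match (by odor noted → selectivity up); particulate in product match; off-color product match; flow instability match; outlet temperature high match; odor noted match
(B) column flooding — fails on outlet temperature high (predicts outlet temperature low, not outlet temperature high)
(C) off-spec feedstock — selectivity up match; particulate in product miss; off-color product miss; flow instability miss; outlet temperature high miss; odor noted miss
(D) sensor drift — selectivity up match; particulate in product match; off-color product match; flow instability match; outlet temperature high miss; odor noted match
(A) is the only candidate with no mismatches.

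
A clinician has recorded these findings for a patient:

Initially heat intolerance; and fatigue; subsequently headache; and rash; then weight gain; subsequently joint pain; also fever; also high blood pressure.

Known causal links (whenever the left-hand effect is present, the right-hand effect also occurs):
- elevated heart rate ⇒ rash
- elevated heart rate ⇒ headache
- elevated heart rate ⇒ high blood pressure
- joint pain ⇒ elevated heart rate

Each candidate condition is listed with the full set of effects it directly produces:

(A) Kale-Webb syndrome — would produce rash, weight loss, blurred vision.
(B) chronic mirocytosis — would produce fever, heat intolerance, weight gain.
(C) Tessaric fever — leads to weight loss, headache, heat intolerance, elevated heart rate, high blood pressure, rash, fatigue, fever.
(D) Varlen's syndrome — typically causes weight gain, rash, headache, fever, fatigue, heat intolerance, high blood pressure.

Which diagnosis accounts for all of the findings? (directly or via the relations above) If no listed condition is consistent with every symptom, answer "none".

Per-candidate check:
(A) Kale-Webb syndrome — heat intolerance -; fatigue -; headache -; rash +; weight gain -; joint pain -; fever -; high blood pressure -
(B) chronic mirocytosis — does not account for fatigue, headache, rash, joint pain, high blood pressure
(C) Tessaric fever — heat intolerance +; fatigue +; headache +; rash +; weight gain -; joint pain -; fever +; high blood pressure +
(D) Varlen's syndrome — heat intolerance +; fatigue +; headache +; rash +; weight gain +; joint pain -; fever +; high blood pressure +
No candidate is consistent with all observations.

none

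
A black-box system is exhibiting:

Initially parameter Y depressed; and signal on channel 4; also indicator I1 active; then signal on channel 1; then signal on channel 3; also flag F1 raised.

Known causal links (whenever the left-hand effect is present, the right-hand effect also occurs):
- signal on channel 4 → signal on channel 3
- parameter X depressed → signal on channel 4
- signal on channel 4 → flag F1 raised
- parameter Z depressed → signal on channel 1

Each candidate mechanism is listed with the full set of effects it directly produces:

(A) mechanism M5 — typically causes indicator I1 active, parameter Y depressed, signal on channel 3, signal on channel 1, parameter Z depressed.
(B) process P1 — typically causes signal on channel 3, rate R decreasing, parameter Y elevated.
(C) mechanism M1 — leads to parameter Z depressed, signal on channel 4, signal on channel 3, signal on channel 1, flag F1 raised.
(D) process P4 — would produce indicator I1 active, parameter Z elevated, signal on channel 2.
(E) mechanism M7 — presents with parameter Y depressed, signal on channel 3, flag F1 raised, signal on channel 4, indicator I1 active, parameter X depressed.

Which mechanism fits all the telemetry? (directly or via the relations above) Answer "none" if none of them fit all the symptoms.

none

Per-candidate check:
(A) mechanism M5 — parameter Y depressed +; signal on channel 4 -; indicator I1 active +; signal on channel 1 +; signal on channel 3 +; flag F1 raised -
(B) process P1 — fails on parameter Y depressed, signal on channel 4, indicator I1 active, signal on channel 1, flag F1 raised (predicts parameter Y elevated, not parameter Y depressed)
(C) mechanism M1 — does not account for parameter Y depressed, indicator I1 active
(D) process P4 — parameter Y depressed -; signal on channel 4 -; indicator I1 active +; signal on channel 1 -; signal on channel 3 -; flag F1 raised -
(E) mechanism M7 — parameter Y depressed +; signal on channel 4 +; indicator I1 active +; signal on channel 1 -; signal on channel 3 +; flag F1 raised +
None of the listed candidates fits everything.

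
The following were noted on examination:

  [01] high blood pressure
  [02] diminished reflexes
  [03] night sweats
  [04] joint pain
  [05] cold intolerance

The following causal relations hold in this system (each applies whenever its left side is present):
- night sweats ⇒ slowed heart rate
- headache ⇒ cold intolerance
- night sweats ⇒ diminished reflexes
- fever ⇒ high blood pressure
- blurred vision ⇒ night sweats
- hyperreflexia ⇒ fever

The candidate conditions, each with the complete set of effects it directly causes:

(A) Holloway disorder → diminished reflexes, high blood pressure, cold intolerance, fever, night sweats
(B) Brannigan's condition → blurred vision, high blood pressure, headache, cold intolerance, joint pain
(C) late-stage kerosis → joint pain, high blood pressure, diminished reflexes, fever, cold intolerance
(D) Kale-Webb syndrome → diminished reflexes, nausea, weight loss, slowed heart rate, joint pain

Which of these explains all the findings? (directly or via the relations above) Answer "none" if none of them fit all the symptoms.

B

Checking each candidate against the observations:
(A) Holloway disorder — high blood pressure ✓; diminished reflexes ✓; night sweats ✓; joint pain ✗; cold intolerance ✓
(B) Brannigan's condition — high blood pressure ✓; diminished reflexes ✓ (by blurred vision → night sweats → diminished reflexes); night sweats ✓ (by blurred vision → night sweats); joint pain ✓; cold intolerance ✓
(C) late-stage kerosis — does not account for night sweats
(D) Kale-Webb syndrome — high blood pressure ✗; diminished reflexes ✓; night sweats ✗; joint pain ✓; cold intolerance ✗
Only (B) is consistent with every observation.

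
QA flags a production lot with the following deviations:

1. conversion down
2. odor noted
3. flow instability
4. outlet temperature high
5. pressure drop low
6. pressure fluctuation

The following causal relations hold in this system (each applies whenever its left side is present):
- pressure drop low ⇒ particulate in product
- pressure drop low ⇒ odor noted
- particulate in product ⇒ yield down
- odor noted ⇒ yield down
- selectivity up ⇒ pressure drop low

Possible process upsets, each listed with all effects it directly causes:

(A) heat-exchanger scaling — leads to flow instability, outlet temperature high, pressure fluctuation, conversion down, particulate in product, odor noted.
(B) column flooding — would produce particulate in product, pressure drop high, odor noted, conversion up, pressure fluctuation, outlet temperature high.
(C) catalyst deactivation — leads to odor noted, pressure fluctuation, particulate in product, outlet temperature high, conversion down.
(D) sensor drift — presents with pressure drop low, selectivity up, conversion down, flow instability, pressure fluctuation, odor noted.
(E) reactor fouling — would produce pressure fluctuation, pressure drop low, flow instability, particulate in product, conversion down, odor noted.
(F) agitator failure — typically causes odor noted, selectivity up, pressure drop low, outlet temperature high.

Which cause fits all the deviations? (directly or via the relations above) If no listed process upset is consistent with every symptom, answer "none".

none

For each candidate, compare predicted effects to what was observed:
(A) heat-exchanger scaling — conversion down +; odor noted +; flow instability +; outlet temperature high +; pressure drop low -; pressure fluctuation +
(B) column flooding — conversion down -; odor noted +; flow instability -; outlet temperature high +; pressure drop low -; pressure fluctuation +
(C) catalyst deactivation — conversion down +; odor noted +; flow instability -; outlet temperature high +; pressure drop low -; pressure fluctuation +
(D) sensor drift — does not account for outlet temperature high
(E) reactor fouling — conversion down +; odor noted +; flow instability +; outlet temperature high -; pressure drop low +; pressure fluctuation +
(F) agitator failure — conversion down -; odor noted +; flow instability -; outlet temperature high +; pressure drop low +; pressure fluctuation -
Every candidate fails on at least one observation.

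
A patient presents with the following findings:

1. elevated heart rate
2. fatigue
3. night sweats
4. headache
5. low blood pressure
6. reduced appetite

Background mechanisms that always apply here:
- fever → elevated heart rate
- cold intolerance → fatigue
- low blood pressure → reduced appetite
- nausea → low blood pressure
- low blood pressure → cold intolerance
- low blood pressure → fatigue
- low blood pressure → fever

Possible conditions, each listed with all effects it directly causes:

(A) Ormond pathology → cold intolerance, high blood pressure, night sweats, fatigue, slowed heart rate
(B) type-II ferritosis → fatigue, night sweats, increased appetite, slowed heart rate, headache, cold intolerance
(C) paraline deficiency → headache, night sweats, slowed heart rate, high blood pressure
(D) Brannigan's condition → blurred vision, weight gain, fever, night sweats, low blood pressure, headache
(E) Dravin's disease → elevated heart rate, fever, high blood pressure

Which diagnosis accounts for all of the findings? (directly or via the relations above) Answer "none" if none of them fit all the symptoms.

Testing each hypothesis:
(A) Ormond pathology — fails on elevated heart rate, headache, low blood pressure, reduced appetite (predicts slowed heart rate, not elevated heart rate; predicts high blood pressure, not low blood pressure)
(B) type-II ferritosis — fails on elevated heart rate, low blood pressure, reduced appetite (predicts slowed heart rate, not elevated heart rate; predicts increased appetite, not reduced appetite)
(C) paraline deficiency — elevated heart rate miss; fatigue miss; night sweats match; headache match; low blood pressure miss; reduced appetite miss
(D) Brannigan's condition — accounts for every observation (elevated heart rate by fever → elevated heart rate)
(E) Dravin's disease — fails on fatigue, night sweats, headache, low blood pressure, reduced appetite (predicts high blood pressure, not low blood pressure)
Only (D) is consistent with every observation.

D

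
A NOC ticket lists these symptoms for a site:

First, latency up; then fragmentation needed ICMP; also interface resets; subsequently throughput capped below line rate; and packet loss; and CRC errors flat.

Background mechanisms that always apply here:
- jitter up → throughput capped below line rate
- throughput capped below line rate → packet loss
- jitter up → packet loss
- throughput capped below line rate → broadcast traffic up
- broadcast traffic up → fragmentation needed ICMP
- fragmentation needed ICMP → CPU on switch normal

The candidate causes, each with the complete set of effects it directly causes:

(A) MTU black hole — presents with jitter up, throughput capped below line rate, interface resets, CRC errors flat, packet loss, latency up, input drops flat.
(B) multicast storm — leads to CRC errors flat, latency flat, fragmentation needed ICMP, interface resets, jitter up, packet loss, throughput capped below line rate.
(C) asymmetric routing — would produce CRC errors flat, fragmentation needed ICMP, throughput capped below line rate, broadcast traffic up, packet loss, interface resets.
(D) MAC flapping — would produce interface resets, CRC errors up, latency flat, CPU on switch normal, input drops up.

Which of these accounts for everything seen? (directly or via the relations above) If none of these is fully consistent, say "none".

For each candidate, compare predicted effects to what was observed:
(A) MTU black hole — accounts for every observation (fragmentation needed ICMP by throughput capped below line rate → broadcast traffic up → fragmentation needed ICMP)
(B) multicast storm — latency up -; fragmentation needed ICMP +; interface resets +; throughput capped below line rate +; packet loss +; CRC errors flat +
(C) asymmetric routing — latency up -; fragmentation needed ICMP +; interface resets +; throughput capped below line rate +; packet loss +; CRC errors flat +
(D) MAC flapping — latency up -; fragmentation needed ICMP -; interface resets +; throughput capped below line rate -; packet loss -; CRC errors flat -
Only (A) is consistent with every observation.

A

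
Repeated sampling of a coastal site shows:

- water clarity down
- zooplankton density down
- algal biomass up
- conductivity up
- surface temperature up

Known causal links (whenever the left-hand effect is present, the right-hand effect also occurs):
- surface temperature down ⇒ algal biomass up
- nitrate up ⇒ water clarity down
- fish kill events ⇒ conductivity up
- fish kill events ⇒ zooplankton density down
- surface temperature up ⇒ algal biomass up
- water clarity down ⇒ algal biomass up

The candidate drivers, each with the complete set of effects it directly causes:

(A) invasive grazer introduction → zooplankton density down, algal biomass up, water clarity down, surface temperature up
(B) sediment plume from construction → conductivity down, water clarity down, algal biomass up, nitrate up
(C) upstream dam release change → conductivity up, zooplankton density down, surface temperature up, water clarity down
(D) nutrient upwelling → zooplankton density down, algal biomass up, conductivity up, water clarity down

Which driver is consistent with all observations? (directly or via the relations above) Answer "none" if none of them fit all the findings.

Testing each hypothesis:
(A) invasive grazer introduction — water clarity down +; zooplankton density down +; algal biomass up +; conductivity up -; surface temperature up +
(B) sediment plume from construction — fails on zooplankton density down, conductivity up, surface temperature up (predicts conductivity down, not conductivity up)
(C) upstream dam release change — water clarity down +; zooplankton density down +; algal biomass up + (via water clarity down → algal biomass up); conductivity up +; surface temperature up +
(D) nutrient upwelling — water clarity down +; zooplankton density down +; algal biomass up +; conductivity up +; surface temperature up -
Only (C) is consistent with every observation.

C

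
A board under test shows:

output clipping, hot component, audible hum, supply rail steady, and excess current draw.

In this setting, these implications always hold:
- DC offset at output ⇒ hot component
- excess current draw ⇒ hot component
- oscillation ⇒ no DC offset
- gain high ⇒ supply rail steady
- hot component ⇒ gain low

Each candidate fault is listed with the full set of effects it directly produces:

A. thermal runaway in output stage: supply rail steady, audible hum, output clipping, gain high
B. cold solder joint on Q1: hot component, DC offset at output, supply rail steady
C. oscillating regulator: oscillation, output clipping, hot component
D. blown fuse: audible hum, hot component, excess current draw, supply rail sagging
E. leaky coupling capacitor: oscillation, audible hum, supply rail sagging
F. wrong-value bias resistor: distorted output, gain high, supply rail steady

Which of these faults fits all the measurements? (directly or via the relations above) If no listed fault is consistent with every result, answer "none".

none

Per-candidate check:
(A) thermal runaway in output stage — does not account for hot component, excess current draw
(B) cold solder joint on Q1 — does not account for output clipping, audible hum, excess current draw
(C) oscillating regulator — does not account for audible hum, supply rail steady, excess current draw
(D) blown fuse — fails on output clipping, supply rail steady (predicts supply rail sagging, not supply rail steady)
(E) leaky coupling capacitor — output clipping miss; hot component miss; audible hum match; supply rail steady miss; excess current draw miss
(F) wrong-value bias resistor — does not account for output clipping, hot component, audible hum, excess current draw
None of the listed candidates fits everything.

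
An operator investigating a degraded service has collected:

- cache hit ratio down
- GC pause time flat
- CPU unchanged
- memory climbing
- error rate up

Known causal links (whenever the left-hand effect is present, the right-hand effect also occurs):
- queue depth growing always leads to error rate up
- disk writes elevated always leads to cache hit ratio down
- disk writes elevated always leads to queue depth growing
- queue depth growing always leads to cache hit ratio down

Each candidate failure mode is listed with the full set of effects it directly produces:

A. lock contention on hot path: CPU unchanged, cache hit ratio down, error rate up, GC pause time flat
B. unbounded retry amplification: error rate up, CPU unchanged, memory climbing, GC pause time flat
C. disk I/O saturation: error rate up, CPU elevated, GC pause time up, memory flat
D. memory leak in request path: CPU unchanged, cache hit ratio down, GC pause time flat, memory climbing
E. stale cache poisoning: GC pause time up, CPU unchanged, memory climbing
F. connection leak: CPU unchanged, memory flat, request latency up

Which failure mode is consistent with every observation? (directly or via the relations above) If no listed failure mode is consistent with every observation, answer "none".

none

Checking each candidate against the observations:
(A) lock contention on hot path — cache hit ratio down yes; GC pause time flat yes; CPU unchanged yes; memory climbing NO; error rate up yes
(B) unbounded retry amplification — does not account for cache hit ratio down
(C) disk I/O saturation — fails on cache hit ratio down, GC pause time flat, CPU unchanged, memory climbing (predicts GC pause time up, not GC pause time flat; predicts CPU elevated, not CPU unchanged; predicts memory flat, not memory climbing)
(D) memory leak in request path — cache hit ratio down yes; GC pause time flat yes; CPU unchanged yes; memory climbing yes; error rate up NO
(E) stale cache poisoning — fails on cache hit ratio down, GC pause time flat, error rate up (predicts GC pause time up, not GC pause time flat)
(F) connection leak — fails on cache hit ratio down, GC pause time flat, memory climbing, error rate up (predicts memory flat, not memory climbing)
None of the listed candidates fits everything.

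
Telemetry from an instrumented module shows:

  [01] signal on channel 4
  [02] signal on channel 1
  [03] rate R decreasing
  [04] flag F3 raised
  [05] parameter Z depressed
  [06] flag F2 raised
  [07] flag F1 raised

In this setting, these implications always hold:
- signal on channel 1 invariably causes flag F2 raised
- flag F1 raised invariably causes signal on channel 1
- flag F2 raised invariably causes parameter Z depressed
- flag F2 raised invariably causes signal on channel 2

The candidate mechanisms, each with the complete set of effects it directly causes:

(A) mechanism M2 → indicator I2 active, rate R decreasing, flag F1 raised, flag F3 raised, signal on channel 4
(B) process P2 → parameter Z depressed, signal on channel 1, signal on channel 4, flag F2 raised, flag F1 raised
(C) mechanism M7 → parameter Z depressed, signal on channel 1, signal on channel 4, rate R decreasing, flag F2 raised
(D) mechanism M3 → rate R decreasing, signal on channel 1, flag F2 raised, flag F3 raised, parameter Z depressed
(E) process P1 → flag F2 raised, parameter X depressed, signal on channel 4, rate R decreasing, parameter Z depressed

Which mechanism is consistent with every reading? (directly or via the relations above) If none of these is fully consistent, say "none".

A

Checking each candidate against the observations:
(A) mechanism M2 — accounts for every observation (signal on channel 1 via flag F1 raised → signal on channel 1)
(B) process P2 — does not account for rate R decreasing, flag F3 raised
(C) mechanism M7 — signal on channel 4 match; signal on channel 1 match; rate R decreasing match; flag F3 raised miss; parameter Z depressed match; flag F2 raised match; flag F1 raised miss
(D) mechanism M3 — does not account for signal on channel 4, flag F1 raised
(E) process P1 — signal on channel 4 match; signal on channel 1 miss; rate R decreasing match; flag F3 raised miss; parameter Z depressed match; flag F2 raised match; flag F1 raised miss
(A) alone accounts for all the evidence.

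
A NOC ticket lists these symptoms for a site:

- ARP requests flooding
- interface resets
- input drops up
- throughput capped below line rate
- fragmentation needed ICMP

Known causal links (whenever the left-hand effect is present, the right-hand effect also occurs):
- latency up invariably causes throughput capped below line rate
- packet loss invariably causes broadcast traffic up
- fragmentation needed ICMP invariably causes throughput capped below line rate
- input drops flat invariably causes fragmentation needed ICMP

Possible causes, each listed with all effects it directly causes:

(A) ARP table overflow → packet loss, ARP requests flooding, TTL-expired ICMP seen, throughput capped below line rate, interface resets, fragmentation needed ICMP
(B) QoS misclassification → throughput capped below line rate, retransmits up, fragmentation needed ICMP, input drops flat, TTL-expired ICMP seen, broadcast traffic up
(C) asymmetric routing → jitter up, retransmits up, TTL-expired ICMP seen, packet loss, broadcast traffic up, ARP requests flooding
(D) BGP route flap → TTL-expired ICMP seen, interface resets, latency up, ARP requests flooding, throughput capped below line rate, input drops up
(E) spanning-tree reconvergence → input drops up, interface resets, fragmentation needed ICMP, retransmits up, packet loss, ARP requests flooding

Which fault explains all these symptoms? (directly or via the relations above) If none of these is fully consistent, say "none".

Per-candidate check:
(A) ARP table overflow — ARP requests flooding +; interface resets +; input drops up -; throughput capped below line rate +; fragmentation needed ICMP +
(B) QoS misclassification — ARP requests flooding -; interface resets -; input drops up -; throughput capped below line rate +; fragmentation needed ICMP +
(C) asymmetric routing — does not account for interface resets, input drops up, throughput capped below line rate, fragmentation needed ICMP
(D) BGP route flap — ARP requests flooding +; interface resets +; input drops up +; throughput capped below line rate +; fragmentation needed ICMP -
(E) spanning-tree reconvergence — accounts for every observation (throughput capped below line rate via fragmentation needed ICMP → throughput capped below line rate)
(E) alone accounts for all the evidence.

E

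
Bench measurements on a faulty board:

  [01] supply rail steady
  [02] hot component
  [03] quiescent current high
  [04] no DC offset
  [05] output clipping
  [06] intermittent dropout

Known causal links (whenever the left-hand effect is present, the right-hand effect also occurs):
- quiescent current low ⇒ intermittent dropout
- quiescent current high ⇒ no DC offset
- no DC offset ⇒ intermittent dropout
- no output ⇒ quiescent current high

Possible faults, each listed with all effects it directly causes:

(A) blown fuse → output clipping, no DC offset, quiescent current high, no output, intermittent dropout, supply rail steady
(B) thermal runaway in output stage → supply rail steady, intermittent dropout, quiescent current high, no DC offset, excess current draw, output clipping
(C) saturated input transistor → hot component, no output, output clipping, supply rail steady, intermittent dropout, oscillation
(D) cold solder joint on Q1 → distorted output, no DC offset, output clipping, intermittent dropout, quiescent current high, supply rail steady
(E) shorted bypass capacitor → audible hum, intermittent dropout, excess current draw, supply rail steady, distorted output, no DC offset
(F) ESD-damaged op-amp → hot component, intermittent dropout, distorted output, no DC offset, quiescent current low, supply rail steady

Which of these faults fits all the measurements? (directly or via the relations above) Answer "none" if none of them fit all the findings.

Checking each candidate against the observations:
(A) blown fuse — does not account for hot component
(B) thermal runaway in output stage — does not account for hot component
(C) saturated input transistor — supply rail steady match; hot component match; quiescent current high match (by no output → quiescent current high); no DC offset match (by no output → quiescent current high → no DC offset); output clipping match; intermittent dropout match
(D) cold solder joint on Q1 — does not account for hot component
(E) shorted bypass capacitor — supply rail steady match; hot component miss; quiescent current high miss; no DC offset match; output clipping miss; intermittent dropout match
(F) ESD-damaged op-amp — fails on quiescent current high, output clipping (predicts quiescent current low, not quiescent current high)
(C) is the only candidate with no mismatches.

C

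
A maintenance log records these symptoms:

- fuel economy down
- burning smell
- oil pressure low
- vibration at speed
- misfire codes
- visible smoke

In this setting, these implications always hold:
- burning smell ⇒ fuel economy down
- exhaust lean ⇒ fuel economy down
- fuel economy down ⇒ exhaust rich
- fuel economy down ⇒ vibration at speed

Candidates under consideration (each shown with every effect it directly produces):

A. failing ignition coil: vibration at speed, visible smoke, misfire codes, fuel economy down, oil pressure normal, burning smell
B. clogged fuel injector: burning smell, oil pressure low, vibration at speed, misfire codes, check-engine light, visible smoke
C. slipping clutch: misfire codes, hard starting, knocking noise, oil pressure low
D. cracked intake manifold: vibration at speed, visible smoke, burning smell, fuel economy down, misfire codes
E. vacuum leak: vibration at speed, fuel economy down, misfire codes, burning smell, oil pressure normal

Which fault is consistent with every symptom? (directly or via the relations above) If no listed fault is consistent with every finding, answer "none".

B

For each candidate, compare predicted effects to what was observed:
(A) failing ignition coil — fuel economy down ✓; burning smell ✓; oil pressure low ✗; vibration at speed ✓; misfire codes ✓; visible smoke ✓
(B) clogged fuel injector — fuel economy down ✓ (by burning smell → fuel economy down); burning smell ✓; oil pressure low ✓; vibration at speed ✓; misfire codes ✓; visible smoke ✓
(C) slipping clutch — does not account for fuel economy down, burning smell, vibration at speed, visible smoke
(D) cracked intake manifold — fuel economy down ✓; burning smell ✓; oil pressure low ✗; vibration at speed ✓; misfire codes ✓; visible smoke ✓
(E) vacuum leak — fuel economy down ✓; burning smell ✓; oil pressure low ✗; vibration at speed ✓; misfire codes ✓; visible smoke ✗
(B) is the only candidate with no mismatches.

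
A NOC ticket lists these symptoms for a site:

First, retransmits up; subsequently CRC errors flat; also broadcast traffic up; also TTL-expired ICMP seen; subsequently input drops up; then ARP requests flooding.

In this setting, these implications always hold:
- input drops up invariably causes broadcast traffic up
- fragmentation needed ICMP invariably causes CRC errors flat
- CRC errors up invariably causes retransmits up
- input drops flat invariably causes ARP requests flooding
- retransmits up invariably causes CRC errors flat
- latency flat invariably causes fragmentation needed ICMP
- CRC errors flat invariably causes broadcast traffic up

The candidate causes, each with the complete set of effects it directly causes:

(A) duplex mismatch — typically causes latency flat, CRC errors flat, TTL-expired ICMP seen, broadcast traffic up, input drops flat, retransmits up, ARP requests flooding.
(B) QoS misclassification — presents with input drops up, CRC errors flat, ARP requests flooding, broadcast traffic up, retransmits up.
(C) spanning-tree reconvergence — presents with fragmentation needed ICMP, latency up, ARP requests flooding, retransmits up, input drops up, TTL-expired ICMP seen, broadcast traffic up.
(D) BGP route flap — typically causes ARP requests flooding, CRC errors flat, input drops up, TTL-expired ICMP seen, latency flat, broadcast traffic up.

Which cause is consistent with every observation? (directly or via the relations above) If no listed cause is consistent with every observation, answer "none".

Checking each candidate against the observations:
(A) duplex mismatch — fails on input drops up (predicts input drops flat, not input drops up)
(B) QoS misclassification — does not account for TTL-expired ICMP seen
(C) spanning-tree reconvergence — accounts for every observation (CRC errors flat through fragmentation needed ICMP → CRC errors flat)
(D) BGP route flap — does not account for retransmits up
(C) is the only candidate with no mismatches.

C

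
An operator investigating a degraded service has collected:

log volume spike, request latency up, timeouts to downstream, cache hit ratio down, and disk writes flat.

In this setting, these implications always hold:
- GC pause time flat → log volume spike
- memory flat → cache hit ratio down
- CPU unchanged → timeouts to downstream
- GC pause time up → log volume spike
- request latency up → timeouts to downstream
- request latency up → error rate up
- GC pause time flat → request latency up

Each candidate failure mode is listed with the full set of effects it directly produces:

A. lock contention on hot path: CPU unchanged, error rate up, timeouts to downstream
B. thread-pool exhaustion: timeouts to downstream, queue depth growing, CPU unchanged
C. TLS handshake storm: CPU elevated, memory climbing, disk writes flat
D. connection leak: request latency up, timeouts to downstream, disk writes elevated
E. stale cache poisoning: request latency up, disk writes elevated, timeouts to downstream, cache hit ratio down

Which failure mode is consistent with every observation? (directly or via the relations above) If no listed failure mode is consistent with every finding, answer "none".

none

For each candidate, compare predicted effects to what was observed:
(A) lock contention on hot path — log volume spike miss; request latency up miss; timeouts to downstream match; cache hit ratio down miss; disk writes flat miss
(B) thread-pool exhaustion — does not account for log volume spike, request latency up, cache hit ratio down, disk writes flat
(C) TLS handshake storm — log volume spike miss; request latency up miss; timeouts to downstream miss; cache hit ratio down miss; disk writes flat match
(D) connection leak — fails on log volume spike, cache hit ratio down, disk writes flat (predicts disk writes elevated, not disk writes flat)
(E) stale cache poisoning — fails on log volume spike, disk writes flat (predicts disk writes elevated, not disk writes flat)
Every candidate fails on at least one observation.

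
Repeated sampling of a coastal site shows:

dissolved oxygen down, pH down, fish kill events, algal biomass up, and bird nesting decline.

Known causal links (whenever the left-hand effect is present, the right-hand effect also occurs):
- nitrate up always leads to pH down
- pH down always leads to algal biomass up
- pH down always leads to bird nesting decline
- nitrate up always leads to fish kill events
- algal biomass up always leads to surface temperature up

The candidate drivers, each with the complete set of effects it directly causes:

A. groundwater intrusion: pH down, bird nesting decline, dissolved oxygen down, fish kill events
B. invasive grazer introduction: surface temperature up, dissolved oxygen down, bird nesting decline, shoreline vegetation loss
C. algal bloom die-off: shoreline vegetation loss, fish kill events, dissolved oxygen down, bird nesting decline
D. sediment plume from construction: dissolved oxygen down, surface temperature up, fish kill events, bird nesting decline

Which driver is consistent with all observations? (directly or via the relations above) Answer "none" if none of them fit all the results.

For each candidate, compare predicted effects to what was observed:
(A) groundwater intrusion — dissolved oxygen down ✓; pH down ✓; fish kill events ✓; algal biomass up ✓ (via pH down → algal biomass up); bird nesting decline ✓
(B) invasive grazer introduction — dissolved oxygen down ✓; pH down ✗; fish kill events ✗; algal biomass up ✗; bird nesting decline ✓
(C) algal bloom die-off — dissolved oxygen down ✓; pH down ✗; fish kill events ✓; algal biomass up ✗; bird nesting decline ✓
(D) sediment plume from construction — does not account for pH down, algal biomass up
(A) is the only candidate with no mismatches.

A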